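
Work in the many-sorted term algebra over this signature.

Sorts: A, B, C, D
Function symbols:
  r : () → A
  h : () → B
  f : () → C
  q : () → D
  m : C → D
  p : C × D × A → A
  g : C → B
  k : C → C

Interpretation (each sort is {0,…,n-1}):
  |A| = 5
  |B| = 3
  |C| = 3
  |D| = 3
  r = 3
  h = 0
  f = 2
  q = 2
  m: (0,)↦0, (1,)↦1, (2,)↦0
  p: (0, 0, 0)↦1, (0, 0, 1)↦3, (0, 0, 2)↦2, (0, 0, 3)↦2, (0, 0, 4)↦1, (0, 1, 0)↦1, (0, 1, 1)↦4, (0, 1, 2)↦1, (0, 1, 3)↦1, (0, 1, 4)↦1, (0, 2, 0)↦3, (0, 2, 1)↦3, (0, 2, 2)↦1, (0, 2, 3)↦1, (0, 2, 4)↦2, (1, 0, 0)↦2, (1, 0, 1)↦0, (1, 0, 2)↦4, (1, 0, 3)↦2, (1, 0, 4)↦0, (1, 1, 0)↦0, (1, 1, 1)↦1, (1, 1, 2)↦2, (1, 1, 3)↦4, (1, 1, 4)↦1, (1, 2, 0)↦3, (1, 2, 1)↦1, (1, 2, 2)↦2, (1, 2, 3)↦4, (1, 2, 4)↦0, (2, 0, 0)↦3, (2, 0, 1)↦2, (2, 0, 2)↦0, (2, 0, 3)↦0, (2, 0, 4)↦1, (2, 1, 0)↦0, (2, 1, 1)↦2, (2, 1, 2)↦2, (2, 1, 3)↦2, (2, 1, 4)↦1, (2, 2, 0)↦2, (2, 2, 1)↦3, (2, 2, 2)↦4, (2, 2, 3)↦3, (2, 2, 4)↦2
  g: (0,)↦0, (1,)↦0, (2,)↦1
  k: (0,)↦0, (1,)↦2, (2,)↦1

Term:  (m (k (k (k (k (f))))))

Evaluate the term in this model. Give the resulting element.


value = 0

  f = 2
  (k (f)) = k(2,) = 1
  (k (k (f))) = k(1,) = 2
  (k (k (k (f)))) = k(2,) = 1
  (k (k (k (k (f))))) = k(1,) = 2
  (m (k (k (k (k (f)))))) = m(2,) = 0


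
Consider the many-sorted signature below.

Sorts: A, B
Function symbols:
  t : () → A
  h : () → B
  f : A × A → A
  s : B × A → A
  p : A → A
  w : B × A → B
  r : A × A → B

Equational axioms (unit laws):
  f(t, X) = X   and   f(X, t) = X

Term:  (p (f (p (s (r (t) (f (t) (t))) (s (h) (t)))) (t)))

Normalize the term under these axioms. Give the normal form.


normal form = (p (p (s (r (t) (t)) (s (h) (t)))))

1. (p (f (p (s (r (t) (f (t) (t))) (s (h) (t)))) (t)))  →  (p (p (s (r (t) (f (t) (t))) (s (h) (t)))))
2. (p (p (s (r (t) (f (t) (t))) (s (h) (t)))))  →  (p (p (s (r (t) (t)) (s (h) (t)))))


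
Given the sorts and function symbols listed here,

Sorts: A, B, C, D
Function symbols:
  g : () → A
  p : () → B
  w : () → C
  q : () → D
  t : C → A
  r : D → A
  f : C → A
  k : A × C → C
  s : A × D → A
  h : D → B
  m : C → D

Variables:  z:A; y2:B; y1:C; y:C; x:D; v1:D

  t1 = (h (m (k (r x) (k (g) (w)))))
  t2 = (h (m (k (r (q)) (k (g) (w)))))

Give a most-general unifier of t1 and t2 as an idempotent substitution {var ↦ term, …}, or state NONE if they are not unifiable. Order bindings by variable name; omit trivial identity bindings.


{x ↦ (q)}


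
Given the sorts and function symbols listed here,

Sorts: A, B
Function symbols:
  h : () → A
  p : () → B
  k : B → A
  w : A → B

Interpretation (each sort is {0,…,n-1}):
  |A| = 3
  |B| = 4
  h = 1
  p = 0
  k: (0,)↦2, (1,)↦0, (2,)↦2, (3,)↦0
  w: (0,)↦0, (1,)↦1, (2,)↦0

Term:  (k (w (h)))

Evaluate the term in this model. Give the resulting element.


  h = 1
  (w (h)) = w(1,) = 1
  (k (w (h))) = k(1,) = 0

value = 0


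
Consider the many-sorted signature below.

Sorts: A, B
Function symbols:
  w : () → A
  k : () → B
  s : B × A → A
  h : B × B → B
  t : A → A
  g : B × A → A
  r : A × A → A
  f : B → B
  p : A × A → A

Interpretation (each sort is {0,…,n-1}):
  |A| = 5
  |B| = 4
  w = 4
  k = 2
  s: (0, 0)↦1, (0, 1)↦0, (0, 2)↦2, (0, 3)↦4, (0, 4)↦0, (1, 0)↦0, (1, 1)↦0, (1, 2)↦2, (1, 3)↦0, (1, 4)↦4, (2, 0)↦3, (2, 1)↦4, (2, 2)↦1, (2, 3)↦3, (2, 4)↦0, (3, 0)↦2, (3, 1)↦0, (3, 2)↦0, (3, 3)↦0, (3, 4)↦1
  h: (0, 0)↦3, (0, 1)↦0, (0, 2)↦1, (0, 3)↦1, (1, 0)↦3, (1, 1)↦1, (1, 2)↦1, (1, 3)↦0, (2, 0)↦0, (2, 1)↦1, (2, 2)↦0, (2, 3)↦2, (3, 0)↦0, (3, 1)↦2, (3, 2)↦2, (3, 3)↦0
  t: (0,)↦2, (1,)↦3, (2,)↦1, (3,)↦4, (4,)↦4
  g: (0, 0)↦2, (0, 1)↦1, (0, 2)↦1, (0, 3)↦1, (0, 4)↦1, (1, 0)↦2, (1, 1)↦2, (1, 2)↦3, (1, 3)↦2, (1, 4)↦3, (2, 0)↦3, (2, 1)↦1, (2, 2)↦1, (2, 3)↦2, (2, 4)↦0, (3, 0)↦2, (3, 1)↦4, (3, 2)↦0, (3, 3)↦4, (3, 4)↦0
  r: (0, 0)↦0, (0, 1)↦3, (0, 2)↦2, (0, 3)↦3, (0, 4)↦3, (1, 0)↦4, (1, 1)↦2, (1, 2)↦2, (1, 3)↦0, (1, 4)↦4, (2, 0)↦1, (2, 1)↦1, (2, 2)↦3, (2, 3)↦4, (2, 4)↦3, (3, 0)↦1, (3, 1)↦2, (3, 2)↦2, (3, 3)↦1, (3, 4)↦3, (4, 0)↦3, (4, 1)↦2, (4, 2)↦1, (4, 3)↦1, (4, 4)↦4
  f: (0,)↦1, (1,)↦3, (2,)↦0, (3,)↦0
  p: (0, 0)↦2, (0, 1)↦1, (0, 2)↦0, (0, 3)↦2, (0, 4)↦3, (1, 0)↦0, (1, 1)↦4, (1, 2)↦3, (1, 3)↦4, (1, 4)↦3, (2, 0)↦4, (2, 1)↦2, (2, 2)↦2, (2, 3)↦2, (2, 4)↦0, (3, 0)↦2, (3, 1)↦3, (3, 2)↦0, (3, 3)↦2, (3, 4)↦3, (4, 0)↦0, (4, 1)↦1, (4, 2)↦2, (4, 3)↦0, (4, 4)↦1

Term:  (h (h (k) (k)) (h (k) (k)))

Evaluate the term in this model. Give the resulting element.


value = 3

  k = 2
  k = 2
  (h (k) (k)) = h(2, 2) = 0
  k = 2
  k = 2
  (h (k) (k)) = h(2, 2) = 0
  (h (h (k) (k)) (h (k) (k))) = h(0, 0) = 3


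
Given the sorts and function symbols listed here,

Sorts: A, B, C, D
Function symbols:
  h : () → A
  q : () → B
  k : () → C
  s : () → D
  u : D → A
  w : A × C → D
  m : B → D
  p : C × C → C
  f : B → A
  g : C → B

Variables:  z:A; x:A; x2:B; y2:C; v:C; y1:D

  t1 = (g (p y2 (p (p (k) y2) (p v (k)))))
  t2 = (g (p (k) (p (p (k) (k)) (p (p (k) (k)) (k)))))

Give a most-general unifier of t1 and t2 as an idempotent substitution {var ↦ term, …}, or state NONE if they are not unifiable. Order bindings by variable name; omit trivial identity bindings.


{v ↦ (p (k) (k)), y2 ↦ (k)}


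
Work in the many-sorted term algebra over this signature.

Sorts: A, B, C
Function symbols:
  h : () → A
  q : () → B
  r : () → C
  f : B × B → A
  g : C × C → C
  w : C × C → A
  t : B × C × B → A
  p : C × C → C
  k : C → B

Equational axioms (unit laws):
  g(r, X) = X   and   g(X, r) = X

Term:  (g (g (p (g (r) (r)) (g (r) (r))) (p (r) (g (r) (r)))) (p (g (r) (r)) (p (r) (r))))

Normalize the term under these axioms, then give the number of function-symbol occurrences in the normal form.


1. (g (g (p (g (r) (r)) (g (r) (r))) (p (r) (g (r) (r)))) (p (g (r) (r)) (p (r) (r))))  →  (g (g (p (r) (g (r) (r))) (p (r) (g (r) (r)))) (p (g (r) (r)) (p (r) (r))))
2. (g (g (p (r) (g (r) (r))) (p (r) (g (r) (r)))) (p (g (r) (r)) (p (r) (r))))  →  (g (g (p (r) (r)) (p (r) (g (r) (r)))) (p (g (r) (r)) (p (r) (r))))
3. (g (g (p (r) (r)) (p (r) (g (r) (r)))) (p (g (r) (r)) (p (r) (r))))  →  (g (g (p (r) (r)) (p (r) (r))) (p (g (r) (r)) (p (r) (r))))
4. (g (g (p (r) (r)) (p (r) (r))) (p (g (r) (r)) (p (r) (r))))  →  (g (g (p (r) (r)) (p (r) (r))) (p (r) (p (r) (r))))
normal form: (g (g (p (r) (r)) (p (r) (r))) (p (r) (p (r) (r))))

size = 13


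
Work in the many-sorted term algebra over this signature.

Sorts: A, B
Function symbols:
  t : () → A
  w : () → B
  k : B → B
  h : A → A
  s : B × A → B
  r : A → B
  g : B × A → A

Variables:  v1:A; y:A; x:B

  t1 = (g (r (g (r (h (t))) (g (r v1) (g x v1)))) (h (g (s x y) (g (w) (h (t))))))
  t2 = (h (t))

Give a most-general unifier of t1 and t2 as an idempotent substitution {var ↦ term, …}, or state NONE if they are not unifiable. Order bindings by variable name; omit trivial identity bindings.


head clash or occurs-check failure — not unifiable

NONE (not unifiable)


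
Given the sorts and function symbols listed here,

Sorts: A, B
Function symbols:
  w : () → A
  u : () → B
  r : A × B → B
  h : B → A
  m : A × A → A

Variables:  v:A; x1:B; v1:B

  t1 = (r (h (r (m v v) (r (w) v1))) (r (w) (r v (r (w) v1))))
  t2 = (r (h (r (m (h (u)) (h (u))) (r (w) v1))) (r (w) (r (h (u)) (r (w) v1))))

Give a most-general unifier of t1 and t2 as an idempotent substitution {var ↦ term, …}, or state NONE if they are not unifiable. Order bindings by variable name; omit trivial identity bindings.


{v ↦ (h (u))}


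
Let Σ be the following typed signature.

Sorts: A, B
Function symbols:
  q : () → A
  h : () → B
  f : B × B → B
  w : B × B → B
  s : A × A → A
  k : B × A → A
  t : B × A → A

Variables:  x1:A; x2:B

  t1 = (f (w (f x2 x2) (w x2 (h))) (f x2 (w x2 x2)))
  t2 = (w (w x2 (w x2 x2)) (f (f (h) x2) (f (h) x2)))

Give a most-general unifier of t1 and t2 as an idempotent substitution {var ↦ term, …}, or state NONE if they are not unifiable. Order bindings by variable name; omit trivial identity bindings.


head clash or occurs-check failure — not unifiable

NONE (not unifiable)


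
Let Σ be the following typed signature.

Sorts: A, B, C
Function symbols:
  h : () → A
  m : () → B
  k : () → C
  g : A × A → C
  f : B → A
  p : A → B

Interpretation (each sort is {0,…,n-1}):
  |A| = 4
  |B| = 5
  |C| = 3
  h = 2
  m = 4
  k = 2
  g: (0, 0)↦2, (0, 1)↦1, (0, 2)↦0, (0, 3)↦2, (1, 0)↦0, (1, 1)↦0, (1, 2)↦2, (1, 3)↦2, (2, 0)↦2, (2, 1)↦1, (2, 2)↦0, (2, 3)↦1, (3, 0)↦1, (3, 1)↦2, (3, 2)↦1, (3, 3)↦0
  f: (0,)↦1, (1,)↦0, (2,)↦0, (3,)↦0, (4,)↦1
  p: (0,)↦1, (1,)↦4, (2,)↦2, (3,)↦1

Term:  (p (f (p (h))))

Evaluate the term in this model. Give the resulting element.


  h = 2
  (p (h)) = p(2,) = 2
  (f (p (h))) = f(2,) = 0
  (p (f (p (h)))) = p(0,) = 1

value = 1


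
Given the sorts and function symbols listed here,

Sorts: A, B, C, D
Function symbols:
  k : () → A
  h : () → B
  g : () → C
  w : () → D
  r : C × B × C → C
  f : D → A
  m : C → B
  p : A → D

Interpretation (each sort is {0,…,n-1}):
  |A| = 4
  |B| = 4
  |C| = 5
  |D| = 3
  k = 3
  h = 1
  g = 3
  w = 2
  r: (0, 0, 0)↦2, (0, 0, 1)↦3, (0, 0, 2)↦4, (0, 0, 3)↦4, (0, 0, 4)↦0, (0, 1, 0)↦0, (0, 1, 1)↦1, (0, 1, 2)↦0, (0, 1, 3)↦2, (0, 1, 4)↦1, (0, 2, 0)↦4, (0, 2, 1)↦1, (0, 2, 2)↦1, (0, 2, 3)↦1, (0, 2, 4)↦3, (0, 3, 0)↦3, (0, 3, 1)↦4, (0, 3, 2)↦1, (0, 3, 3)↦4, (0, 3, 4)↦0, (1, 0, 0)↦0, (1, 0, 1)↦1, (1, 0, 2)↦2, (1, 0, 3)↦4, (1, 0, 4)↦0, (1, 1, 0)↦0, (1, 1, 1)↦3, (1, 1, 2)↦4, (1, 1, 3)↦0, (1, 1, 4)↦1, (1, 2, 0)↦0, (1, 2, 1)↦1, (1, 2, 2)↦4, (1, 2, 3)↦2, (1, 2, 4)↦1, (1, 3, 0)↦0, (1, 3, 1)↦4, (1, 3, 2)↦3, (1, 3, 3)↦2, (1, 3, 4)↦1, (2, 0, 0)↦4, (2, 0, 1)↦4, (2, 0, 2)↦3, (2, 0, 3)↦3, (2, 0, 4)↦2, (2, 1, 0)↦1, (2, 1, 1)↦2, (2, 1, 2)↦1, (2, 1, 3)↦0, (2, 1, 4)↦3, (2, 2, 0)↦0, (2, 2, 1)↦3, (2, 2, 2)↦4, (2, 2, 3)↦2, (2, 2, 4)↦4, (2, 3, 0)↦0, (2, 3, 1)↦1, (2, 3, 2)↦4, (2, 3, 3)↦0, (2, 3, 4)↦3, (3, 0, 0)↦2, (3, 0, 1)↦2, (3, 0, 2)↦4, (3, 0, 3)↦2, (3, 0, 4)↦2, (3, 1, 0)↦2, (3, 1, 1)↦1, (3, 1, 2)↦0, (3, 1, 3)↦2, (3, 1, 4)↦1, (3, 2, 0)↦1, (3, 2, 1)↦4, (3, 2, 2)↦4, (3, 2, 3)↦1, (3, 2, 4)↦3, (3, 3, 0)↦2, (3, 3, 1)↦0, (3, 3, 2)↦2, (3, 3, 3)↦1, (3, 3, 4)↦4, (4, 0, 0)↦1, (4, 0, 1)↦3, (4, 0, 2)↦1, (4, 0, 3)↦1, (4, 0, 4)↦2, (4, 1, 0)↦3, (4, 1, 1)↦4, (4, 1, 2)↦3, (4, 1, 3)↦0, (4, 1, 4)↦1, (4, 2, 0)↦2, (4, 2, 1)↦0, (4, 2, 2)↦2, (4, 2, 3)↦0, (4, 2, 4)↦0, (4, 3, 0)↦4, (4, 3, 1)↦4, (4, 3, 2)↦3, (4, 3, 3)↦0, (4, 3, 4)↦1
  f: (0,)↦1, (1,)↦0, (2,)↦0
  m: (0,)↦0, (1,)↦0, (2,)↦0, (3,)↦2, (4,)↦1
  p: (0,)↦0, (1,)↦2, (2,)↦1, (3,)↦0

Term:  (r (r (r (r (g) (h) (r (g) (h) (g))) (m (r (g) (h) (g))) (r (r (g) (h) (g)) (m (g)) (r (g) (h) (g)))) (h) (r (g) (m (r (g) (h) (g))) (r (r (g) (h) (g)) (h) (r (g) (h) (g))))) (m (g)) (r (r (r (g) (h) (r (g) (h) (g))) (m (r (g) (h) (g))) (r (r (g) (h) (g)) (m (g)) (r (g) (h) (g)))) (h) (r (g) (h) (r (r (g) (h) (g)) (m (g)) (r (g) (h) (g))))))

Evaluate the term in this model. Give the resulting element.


  g = 3
  h = 1
  g = 3
  h = 1
  g = 3
  (r (g) (h) (g)) = r(3, 1, 3) = 2
  (r (g) (h) (r (g) (h) (g))) = r(3, 1, 2) = 0
  g = 3
  h = 1
  g = 3
  (r (g) (h) (g)) = r(3, 1, 3) = 2
  (m (r (g) (h) (g))) = m(2,) = 0
  g = 3
  h = 1
  g = 3
  (r (g) (h) (g)) = r(3, 1, 3) = 2
  g = 3
  (m (g)) = m(3,) = 2
  g = 3
  h = 1
  g = 3
  (r (g) (h) (g)) = r(3, 1, 3) = 2
  (r (r (g) (h) (g)) (m (g)) (r (g) (h) (g))) = r(2, 2, 2) = 4
  (r (r (g) (h) (r (g) (h) (g))) (m (r (g) (h) (g))) (r (r (g) (h) (g)) (m (g)) (r (g) (h) (g)))) = r(0, 0, 4) = 0
  h = 1
  g = 3
  g = 3
  h = 1
  g = 3
  (r (g) (h) (g)) = r(3, 1, 3) = 2
  (m (r (g) (h) (g))) = m(2,) = 0
  g = 3
  h = 1
  g = 3
  (r (g) (h) (g)) = r(3, 1, 3) = 2
  h = 1
  g = 3
  h = 1
  g = 3
  (r (g) (h) (g)) = r(3, 1, 3) = 2
  (r (r (g) (h) (g)) (h) (r (g) (h) (g))) = r(2, 1, 2) = 1
  (r (g) (m (r (g) (h) (g))) (r (r (g) (h) (g)) (h) (r (g) (h) (g)))) = r(3, 0, 1) = 2
  (r (r (r (g) (h) (r (g) (h) (g))) (m (r (g) (h) (g))) (r (r (g) (h) (g)) (m (g)) (r (g) (h) (g)))) (h) (r (g) (m (r (g) (h) (g))) (r (r (g) (h) (g)) (h) (r (g) (h) (g))))) = r(0, 1, 2) = 0
  g = 3
  (m (g)) = m(3,) = 2
  g = 3
  h = 1
  g = 3
  h = 1
  g = 3
  (r (g) (h) (g)) = r(3, 1, 3) = 2
  (r (g) (h) (r (g) (h) (g))) = r(3, 1, 2) = 0
  g = 3
  h = 1
  g = 3
  (r (g) (h) (g)) = r(3, 1, 3) = 2
  (m (r (g) (h) (g))) = m(2,) = 0
  g = 3
  h = 1
  g = 3
  (r (g) (h) (g)) = r(3, 1, 3) = 2
  g = 3
  (m (g)) = m(3,) = 2
  g = 3
  h = 1
  g = 3
  (r (g) (h) (g)) = r(3, 1, 3) = 2
  (r (r (g) (h) (g)) (m (g)) (r (g) (h) (g))) = r(2, 2, 2) = 4
  (r (r (g) (h) (r (g) (h) (g))) (m (r (g) (h) (g))) (r (r (g) (h) (g)) (m (g)) (r (g) (h) (g)))) = r(0, 0, 4) = 0
  h = 1
  g = 3
  h = 1
  g = 3
  h = 1
  g = 3
  (r (g) (h) (g)) = r(3, 1, 3) = 2
  g = 3
  (m (g)) = m(3,) = 2
  g = 3
  h = 1
  g = 3
  (r (g) (h) (g)) = r(3, 1, 3) = 2
  (r (r (g) (h) (g)) (m (g)) (r (g) (h) (g))) = r(2, 2, 2) = 4
  (r (g) (h) (r (r (g) (h) (g)) (m (g)) (r (g) (h) (g)))) = r(3, 1, 4) = 1
  (r (r (r (g) (h) (r (g) (h) (g))) (m (r (g) (h) (g))) (r (r (g) (h) (g)) (m (g)) (r (g) (h) (g)))) (h) (r (g) (h) (r (r (g) (h) (g)) (m (g)) (r (g) (h) (g))))) = r(0, 1, 1) = 1
  (r (r (r (r (g) (h) (r (g) (h) (g))) (m (r (g) (h) (g))) (r (r (g) (h) (g)) (m (g)) (r (g) (h) (g)))) (h) (r (g) (m (r (g) (h) (g))) (r (r (g) (h) (g)) (h) (r (g) (h) (g))))) (m (g)) (r (r (r (g) (h) (r (g) (h) (g))) (m (r (g) (h) (g))) (r (r (g) (h) (g)) (m (g)) (r (g) (h) (g)))) (h) (r (g) (h) (r (r (g) (h) (g)) (m (g)) (r (g) (h) (g)))))) = r(0, 2, 1) = 1

value = 1


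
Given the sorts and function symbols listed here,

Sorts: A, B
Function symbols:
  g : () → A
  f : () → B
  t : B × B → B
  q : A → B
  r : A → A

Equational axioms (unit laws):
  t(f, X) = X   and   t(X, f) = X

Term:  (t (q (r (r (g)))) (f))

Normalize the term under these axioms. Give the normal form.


1. (t (q (r (r (g)))) (f))  →  (q (r (r (g))))

normal form = (q (r (r (g))))


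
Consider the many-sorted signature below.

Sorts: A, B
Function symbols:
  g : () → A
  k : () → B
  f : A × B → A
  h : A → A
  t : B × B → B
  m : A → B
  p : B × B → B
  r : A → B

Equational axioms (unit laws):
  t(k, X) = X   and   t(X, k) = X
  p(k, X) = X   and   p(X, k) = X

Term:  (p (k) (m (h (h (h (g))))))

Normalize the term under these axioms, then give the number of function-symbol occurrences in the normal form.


size = 5

1. (p (k) (m (h (h (h (g))))))  →  (m (h (h (h (g)))))
normal form: (m (h (h (h (g)))))


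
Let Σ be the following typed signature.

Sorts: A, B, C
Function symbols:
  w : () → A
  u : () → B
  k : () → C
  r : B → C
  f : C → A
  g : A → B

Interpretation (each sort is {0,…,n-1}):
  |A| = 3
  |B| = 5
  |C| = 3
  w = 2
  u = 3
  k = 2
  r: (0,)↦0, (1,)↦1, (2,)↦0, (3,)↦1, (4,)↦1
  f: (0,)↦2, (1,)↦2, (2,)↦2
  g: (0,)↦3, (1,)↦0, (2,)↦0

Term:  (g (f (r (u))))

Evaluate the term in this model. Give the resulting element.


  u = 3
  (r (u)) = r(3,) = 1
  (f (r (u))) = f(1,) = 2
  (g (f (r (u)))) = g(2,) = 0

value = 0


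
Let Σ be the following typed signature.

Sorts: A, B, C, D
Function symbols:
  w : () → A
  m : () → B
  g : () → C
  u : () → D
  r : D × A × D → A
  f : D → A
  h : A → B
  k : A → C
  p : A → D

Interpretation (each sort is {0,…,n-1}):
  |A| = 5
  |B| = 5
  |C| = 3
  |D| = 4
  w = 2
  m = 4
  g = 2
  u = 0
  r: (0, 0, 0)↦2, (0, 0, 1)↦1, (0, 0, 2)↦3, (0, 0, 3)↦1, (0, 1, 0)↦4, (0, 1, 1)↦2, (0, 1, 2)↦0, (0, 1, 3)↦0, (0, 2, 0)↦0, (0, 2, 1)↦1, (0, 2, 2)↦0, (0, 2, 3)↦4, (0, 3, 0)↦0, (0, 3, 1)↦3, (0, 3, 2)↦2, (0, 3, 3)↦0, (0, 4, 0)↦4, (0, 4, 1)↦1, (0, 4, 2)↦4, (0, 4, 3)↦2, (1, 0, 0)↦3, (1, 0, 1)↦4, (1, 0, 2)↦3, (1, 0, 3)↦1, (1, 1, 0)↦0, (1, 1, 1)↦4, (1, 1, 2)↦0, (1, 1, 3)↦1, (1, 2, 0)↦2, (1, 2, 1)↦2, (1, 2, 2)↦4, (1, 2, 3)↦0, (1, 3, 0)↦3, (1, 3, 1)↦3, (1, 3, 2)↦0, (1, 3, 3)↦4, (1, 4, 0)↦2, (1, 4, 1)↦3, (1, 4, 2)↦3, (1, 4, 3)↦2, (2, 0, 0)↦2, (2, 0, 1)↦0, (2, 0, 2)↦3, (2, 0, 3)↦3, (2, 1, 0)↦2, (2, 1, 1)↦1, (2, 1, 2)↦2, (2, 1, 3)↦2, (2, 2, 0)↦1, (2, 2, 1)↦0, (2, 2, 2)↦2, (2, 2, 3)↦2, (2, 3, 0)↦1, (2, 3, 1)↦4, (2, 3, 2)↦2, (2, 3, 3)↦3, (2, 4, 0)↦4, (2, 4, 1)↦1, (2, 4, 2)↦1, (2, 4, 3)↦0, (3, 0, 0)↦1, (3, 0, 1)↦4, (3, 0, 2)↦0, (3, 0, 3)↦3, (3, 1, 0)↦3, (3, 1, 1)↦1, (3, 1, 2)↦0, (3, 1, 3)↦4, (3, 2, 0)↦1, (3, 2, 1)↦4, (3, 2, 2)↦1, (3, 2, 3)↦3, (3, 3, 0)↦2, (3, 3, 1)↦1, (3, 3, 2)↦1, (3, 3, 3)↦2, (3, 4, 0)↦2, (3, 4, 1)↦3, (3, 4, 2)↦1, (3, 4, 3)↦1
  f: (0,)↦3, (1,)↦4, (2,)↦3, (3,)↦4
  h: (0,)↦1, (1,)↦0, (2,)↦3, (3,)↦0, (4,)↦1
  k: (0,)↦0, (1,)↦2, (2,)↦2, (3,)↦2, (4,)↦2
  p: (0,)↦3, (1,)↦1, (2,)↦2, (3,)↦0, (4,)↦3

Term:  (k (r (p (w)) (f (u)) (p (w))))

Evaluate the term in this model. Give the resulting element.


value = 2

  w = 2
  (p (w)) = p(2,) = 2
  u = 0
  (f (u)) = f(0,) = 3
  w = 2
  (p (w)) = p(2,) = 2
  (r (p (w)) (f (u)) (p (w))) = r(2, 3, 2) = 2
  (k (r (p (w)) (f (u)) (p (w)))) = k(2,) = 2


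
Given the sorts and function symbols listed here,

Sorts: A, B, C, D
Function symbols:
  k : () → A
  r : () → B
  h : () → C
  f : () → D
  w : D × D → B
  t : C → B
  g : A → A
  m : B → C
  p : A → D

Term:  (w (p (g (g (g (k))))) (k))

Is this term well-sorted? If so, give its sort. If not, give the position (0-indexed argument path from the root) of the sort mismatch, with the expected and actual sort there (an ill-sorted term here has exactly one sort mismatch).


          (k) : A
        (g (k)) : A
      (g (g (k))) : A
    (g (g (g (k)))) : A
  (p (g (g (g (k))))) : D
  (k) : A
(w (p (g (g (g (k))))) (k)) : ✗ arg 1 at [1] has sort A, expected D

ill-sorted at position [1]: expected D, got A


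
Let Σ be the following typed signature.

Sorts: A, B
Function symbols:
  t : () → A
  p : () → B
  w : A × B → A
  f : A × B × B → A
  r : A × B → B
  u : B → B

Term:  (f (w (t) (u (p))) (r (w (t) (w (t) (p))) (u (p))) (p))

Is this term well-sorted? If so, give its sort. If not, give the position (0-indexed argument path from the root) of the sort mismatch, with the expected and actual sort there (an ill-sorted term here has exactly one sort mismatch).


    (t) : A
      (p) : B
    (u (p)) : B
  (w (t) (u (p))) : A
      (t) : A
        (t) : A
        (p) : B
      (w (t) (p)) : A
    (w (t) (w (t) (p))) : ✗ arg 1 at [1, 0, 1] has sort A, expected B
      (p) : B
    (u (p)) : B
  (p) : B

ill-sorted at position [1, 0, 1]: expected B, got A


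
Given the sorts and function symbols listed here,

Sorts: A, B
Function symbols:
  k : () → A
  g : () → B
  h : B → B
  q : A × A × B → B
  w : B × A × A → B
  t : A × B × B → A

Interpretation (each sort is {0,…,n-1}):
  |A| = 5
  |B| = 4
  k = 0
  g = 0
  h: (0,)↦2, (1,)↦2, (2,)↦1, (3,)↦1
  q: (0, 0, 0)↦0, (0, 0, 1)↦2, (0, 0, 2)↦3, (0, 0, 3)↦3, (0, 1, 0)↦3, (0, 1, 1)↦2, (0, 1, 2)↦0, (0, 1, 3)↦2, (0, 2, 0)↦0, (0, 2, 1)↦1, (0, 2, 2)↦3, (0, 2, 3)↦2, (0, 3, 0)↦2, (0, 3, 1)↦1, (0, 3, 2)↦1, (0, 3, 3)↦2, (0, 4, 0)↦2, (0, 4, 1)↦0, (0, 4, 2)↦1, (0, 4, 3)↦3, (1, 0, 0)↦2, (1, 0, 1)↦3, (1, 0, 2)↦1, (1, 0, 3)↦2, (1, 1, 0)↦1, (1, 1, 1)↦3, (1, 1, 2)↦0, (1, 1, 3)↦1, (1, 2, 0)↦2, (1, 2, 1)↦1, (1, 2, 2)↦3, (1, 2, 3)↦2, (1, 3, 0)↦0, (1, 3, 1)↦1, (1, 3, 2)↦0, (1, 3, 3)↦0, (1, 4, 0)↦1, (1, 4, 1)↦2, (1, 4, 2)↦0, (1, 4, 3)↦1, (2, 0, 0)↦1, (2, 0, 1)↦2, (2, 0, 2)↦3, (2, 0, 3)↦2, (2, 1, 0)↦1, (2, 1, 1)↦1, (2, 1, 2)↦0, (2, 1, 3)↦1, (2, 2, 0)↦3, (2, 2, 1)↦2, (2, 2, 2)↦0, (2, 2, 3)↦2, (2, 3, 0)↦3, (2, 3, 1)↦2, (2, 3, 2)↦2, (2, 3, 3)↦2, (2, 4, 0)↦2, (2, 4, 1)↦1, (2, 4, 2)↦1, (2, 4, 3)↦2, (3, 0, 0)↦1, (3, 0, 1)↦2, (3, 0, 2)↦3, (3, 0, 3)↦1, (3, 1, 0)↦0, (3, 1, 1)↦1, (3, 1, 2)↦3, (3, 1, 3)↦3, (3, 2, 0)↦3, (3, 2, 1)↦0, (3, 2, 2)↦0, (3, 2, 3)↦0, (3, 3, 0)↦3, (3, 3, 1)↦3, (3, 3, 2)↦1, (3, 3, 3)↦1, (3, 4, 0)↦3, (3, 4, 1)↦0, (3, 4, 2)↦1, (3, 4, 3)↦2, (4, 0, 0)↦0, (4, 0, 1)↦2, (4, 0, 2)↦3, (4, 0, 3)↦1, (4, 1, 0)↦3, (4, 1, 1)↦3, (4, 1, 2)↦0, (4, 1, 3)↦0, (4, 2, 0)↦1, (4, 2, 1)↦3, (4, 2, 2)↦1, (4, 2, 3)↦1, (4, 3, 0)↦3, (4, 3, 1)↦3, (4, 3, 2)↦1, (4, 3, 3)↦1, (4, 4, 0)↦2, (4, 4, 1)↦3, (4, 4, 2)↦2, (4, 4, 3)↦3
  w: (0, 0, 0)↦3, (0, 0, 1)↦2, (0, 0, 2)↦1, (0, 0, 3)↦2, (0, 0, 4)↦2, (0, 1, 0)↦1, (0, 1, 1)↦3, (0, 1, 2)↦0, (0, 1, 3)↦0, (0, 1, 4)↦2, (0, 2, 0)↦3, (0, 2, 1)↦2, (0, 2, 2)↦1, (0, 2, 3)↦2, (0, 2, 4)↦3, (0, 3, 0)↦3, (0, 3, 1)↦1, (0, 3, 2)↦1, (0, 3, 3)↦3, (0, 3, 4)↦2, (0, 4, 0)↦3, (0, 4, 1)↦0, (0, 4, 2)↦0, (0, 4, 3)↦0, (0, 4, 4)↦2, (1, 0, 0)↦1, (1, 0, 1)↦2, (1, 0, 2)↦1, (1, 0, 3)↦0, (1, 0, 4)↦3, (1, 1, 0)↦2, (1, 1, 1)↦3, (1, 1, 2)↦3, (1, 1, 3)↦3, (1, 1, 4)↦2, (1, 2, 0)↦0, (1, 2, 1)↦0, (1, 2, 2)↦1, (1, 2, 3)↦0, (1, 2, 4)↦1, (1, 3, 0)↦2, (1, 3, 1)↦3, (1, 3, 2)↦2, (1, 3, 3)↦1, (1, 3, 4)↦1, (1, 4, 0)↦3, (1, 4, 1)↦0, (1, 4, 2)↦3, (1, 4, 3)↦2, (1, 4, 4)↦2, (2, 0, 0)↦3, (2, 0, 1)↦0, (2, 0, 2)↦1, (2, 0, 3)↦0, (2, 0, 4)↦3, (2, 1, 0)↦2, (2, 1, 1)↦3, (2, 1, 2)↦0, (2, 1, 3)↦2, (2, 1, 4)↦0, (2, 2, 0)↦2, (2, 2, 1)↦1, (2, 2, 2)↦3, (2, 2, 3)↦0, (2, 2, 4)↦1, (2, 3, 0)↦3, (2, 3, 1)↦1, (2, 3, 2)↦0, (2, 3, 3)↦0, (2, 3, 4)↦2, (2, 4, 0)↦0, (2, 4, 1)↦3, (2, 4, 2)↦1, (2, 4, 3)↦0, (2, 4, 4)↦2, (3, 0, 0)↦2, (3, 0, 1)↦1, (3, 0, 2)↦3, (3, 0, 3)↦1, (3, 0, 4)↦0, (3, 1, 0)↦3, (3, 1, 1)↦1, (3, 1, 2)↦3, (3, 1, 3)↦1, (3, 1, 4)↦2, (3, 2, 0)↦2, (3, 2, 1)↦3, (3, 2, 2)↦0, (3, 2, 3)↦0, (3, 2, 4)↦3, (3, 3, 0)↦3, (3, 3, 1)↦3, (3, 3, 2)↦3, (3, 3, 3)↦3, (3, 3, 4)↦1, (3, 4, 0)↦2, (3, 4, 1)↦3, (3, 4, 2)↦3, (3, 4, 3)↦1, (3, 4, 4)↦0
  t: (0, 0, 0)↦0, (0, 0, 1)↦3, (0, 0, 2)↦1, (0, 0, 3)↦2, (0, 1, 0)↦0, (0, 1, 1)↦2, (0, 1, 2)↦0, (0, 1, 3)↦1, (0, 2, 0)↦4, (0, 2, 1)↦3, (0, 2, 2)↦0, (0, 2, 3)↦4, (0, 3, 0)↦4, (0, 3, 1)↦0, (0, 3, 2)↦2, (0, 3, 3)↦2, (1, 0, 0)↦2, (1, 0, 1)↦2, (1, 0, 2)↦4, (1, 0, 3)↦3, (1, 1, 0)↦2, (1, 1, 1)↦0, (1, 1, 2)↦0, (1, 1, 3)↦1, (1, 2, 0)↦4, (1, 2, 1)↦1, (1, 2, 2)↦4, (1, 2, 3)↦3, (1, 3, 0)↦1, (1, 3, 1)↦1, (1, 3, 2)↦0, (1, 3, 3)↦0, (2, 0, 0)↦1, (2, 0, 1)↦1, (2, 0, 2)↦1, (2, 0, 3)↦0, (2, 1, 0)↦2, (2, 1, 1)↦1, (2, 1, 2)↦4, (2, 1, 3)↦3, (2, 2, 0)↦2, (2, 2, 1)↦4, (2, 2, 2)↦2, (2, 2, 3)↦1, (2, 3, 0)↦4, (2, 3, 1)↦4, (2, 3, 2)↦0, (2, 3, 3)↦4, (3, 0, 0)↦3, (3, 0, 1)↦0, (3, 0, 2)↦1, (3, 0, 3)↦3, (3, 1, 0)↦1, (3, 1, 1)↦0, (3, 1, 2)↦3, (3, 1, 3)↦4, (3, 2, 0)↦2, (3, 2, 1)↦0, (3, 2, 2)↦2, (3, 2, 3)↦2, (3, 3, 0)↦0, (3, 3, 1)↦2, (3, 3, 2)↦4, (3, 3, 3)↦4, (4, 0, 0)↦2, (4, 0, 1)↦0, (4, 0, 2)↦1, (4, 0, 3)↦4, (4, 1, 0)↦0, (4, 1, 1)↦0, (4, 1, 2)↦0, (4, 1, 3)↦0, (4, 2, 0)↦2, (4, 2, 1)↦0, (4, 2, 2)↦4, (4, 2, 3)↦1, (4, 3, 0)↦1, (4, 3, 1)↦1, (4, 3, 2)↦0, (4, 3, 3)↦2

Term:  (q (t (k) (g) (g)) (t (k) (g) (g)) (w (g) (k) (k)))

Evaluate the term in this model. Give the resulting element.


value = 3

  k = 0
  g = 0
  g = 0
  (t (k) (g) (g)) = t(0, 0, 0) = 0
  k = 0
  g = 0
  g = 0
  (t (k) (g) (g)) = t(0, 0, 0) = 0
  g = 0
  k = 0
  k = 0
  (w (g) (k) (k)) = w(0, 0, 0) = 3
  (q (t (k) (g) (g)) (t (k) (g) (g)) (w (g) (k) (k))) = q(0, 0, 3) = 3


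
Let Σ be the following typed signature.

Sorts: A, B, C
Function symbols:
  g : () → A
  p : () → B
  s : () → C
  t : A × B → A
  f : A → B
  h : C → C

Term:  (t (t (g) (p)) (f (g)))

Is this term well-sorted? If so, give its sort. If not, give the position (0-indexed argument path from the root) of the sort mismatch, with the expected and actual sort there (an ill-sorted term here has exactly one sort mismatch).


well-sorted; sort = A

    (g) : A
    (p) : B
  (t (g) (p)) : A
    (g) : A
  (f (g)) : B
(t (t (g) (p)) (f (g))) : A


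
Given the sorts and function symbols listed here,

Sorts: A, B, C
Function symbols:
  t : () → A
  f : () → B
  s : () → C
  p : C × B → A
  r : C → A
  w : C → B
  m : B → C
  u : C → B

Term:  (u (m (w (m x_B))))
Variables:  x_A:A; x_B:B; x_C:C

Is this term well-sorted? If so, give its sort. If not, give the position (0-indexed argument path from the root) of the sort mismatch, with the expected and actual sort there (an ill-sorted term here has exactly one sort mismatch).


        x_B : B
      (m x_B) : C
    (w (m x_B)) : B
  (m (w (m x_B))) : C
(u (m (w (m x_B)))) : B

well-sorted; sort = B


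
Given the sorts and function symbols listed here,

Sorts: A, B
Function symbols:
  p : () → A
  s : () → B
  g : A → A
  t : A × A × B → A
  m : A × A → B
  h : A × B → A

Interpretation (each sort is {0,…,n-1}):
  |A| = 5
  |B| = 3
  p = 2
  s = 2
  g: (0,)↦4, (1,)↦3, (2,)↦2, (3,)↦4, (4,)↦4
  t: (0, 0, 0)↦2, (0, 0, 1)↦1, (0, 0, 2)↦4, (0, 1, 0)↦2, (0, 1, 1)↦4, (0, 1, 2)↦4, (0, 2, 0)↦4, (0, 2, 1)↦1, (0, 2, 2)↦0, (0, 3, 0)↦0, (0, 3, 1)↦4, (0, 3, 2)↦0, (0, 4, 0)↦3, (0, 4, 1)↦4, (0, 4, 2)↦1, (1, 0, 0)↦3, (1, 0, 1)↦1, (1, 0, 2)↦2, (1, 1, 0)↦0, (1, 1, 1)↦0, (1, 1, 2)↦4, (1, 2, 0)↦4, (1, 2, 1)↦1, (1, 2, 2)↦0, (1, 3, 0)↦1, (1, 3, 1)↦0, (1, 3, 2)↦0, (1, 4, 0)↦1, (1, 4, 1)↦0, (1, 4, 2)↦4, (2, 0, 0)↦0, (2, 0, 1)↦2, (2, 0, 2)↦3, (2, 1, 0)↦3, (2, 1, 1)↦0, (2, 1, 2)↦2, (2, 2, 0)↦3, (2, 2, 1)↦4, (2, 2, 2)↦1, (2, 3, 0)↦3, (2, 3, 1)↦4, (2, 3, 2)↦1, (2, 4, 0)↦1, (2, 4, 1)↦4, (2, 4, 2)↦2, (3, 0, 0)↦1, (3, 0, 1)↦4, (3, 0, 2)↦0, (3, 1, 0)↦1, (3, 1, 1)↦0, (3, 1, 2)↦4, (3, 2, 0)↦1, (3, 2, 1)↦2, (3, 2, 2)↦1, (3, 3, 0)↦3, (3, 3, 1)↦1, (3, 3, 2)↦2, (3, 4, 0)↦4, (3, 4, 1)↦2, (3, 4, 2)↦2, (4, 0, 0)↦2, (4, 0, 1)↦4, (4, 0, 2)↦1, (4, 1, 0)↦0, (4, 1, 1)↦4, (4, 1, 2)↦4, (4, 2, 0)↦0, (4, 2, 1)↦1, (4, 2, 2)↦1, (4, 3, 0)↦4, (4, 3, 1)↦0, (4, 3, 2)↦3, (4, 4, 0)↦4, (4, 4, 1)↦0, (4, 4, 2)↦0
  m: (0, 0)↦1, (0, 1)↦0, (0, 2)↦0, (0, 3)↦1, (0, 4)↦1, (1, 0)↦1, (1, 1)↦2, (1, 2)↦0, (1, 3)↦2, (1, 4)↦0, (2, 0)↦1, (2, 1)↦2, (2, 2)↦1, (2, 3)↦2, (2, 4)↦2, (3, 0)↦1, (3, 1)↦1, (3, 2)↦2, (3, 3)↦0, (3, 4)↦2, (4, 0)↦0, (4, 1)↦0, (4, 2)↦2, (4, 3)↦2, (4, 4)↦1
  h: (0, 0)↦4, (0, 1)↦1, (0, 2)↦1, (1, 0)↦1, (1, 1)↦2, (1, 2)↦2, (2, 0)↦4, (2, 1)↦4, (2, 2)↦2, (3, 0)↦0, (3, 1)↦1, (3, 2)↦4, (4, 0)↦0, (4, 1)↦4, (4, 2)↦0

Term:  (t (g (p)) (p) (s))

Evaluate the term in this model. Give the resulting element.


  p = 2
  (g (p)) = g(2,) = 2
  p = 2
  s = 2
  (t (g (p)) (p) (s)) = t(2, 2, 2) = 1

value = 1


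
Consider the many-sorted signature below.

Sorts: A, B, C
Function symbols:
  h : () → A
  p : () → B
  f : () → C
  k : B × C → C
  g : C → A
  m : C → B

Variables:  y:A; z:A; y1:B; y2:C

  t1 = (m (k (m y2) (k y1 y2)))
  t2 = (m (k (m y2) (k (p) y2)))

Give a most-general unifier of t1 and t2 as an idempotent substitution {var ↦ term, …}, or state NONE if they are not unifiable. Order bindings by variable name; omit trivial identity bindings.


{y1 ↦ (p)}


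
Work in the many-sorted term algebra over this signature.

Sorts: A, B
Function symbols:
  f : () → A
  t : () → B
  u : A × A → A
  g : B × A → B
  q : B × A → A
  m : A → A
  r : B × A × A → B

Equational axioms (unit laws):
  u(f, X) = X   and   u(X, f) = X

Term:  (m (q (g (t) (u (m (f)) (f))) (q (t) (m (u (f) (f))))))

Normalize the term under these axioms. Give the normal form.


1. (m (q (g (t) (u (m (f)) (f))) (q (t) (m (u (f) (f))))))  →  (m (q (g (t) (m (f))) (q (t) (m (u (f) (f))))))
2. (m (q (g (t) (m (f))) (q (t) (m (u (f) (f))))))  →  (m (q (g (t) (m (f))) (q (t) (m (f)))))

normal form = (m (q (g (t) (m (f))) (q (t) (m (f)))))


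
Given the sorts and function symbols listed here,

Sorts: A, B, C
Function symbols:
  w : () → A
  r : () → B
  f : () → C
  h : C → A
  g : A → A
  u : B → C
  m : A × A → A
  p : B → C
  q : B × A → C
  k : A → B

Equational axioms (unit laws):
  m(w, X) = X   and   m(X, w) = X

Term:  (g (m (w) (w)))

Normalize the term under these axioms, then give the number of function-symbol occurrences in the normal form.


size = 2

1. (g (m (w) (w)))  →  (g (w))
normal form: (g (w))


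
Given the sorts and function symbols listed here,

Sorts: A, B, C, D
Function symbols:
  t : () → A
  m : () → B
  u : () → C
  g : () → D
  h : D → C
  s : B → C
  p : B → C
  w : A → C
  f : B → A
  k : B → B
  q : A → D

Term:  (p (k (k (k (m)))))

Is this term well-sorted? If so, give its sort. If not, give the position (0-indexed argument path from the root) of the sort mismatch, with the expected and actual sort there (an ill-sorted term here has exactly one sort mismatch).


well-sorted; sort = C

        (m) : B
      (k (m)) : B
    (k (k (m))) : B
  (k (k (k (m)))) : B
(p (k (k (k (m))))) : C


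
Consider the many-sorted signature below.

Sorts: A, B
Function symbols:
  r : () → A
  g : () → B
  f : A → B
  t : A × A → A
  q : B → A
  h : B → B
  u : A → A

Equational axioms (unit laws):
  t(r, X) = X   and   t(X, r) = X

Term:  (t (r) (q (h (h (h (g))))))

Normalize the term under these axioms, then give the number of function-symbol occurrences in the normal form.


1. (t (r) (q (h (h (h (g))))))  →  (q (h (h (h (g)))))
normal form: (q (h (h (h (g)))))

size = 5


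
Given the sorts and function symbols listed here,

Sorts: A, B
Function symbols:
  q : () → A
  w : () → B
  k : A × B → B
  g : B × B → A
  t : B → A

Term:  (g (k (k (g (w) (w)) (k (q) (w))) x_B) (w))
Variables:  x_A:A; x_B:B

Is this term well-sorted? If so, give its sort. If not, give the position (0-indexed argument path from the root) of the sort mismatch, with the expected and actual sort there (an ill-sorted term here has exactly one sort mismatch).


ill-sorted at position [0, 0]: expected A, got B

        (w) : B
        (w) : B
      (g (w) (w)) : A
        (q) : A
        (w) : B
      (k (q) (w)) : B
    (k (g (w) (w)) (k (q) (w))) : B
    x_B : B
  (k (k (g (w) (w)) (k (q) (w))) x_B) : ✗ arg 0 at [0, 0] has sort B, expected A
  (w) : B


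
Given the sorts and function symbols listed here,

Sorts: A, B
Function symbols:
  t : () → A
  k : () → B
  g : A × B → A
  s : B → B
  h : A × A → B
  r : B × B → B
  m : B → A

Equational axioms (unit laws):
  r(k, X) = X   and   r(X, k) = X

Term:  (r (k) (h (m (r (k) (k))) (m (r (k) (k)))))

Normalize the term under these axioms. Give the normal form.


1. (r (k) (h (m (r (k) (k))) (m (r (k) (k)))))  →  (h (m (r (k) (k))) (m (r (k) (k))))
2. (h (m (r (k) (k))) (m (r (k) (k))))  →  (h (m (k)) (m (r (k) (k))))
3. (h (m (k)) (m (r (k) (k))))  →  (h (m (k)) (m (k)))

normal form = (h (m (k)) (m (k)))


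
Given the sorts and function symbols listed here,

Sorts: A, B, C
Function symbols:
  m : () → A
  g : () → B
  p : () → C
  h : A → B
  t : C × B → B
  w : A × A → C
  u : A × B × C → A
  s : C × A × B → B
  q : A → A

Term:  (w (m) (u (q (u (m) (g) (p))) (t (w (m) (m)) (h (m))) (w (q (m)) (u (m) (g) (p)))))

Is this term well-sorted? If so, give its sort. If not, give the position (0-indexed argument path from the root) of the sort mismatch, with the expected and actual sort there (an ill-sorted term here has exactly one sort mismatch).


well-sorted; sort = C

  (m) : A
        (m) : A
        (g) : B
        (p) : C
      (u (m) (g) (p)) : A
    (q (u (m) (g) (p))) : A
        (m) : A
        (m) : A
      (w (m) (m)) : C
        (m) : A
      (h (m)) : B
    (t (w (m) (m)) (h (m))) : B
        (m) : A
      (q (m)) : A
        (m) : A
        (g) : B
        (p) : C
      (u (m) (g) (p)) : A
    (w (q (m)) (u (m) (g) (p))) : C
  (u (q (u (m) (g) (p))) (t (w (m) (m)) (h (m))) (w (q (m)) (u (m) (g) (p)))) : A
(w (m) (u (q (u (m) (g) (p))) (t (w (m) (m)) (h (m))) (w (q (m)) (u (m) (g) (p))))) : C


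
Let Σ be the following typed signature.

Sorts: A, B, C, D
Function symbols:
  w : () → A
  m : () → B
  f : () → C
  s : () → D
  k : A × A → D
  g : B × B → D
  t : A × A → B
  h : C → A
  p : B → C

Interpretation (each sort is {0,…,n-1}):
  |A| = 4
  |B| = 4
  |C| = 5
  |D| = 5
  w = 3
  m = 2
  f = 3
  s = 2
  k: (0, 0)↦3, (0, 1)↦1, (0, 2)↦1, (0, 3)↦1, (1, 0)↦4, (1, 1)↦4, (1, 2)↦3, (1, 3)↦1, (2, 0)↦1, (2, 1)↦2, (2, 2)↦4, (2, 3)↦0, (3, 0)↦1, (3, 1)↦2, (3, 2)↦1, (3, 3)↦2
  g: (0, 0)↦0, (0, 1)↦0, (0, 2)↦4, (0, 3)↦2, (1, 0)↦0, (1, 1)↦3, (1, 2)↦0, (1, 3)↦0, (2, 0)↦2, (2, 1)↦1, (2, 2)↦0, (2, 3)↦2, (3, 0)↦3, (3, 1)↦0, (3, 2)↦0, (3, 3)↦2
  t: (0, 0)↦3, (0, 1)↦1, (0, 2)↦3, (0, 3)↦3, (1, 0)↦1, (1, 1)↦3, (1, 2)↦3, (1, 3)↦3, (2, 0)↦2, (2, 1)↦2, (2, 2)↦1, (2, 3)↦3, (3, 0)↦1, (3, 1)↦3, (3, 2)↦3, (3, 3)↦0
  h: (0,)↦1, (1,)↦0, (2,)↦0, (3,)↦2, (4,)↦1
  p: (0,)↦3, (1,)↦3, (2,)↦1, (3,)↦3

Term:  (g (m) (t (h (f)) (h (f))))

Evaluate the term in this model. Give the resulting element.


  m = 2
  f = 3
  (h (f)) = h(3,) = 2
  f = 3
  (h (f)) = h(3,) = 2
  (t (h (f)) (h (f))) = t(2, 2) = 1
  (g (m) (t (h (f)) (h (f)))) = g(2, 1) = 1

value = 1


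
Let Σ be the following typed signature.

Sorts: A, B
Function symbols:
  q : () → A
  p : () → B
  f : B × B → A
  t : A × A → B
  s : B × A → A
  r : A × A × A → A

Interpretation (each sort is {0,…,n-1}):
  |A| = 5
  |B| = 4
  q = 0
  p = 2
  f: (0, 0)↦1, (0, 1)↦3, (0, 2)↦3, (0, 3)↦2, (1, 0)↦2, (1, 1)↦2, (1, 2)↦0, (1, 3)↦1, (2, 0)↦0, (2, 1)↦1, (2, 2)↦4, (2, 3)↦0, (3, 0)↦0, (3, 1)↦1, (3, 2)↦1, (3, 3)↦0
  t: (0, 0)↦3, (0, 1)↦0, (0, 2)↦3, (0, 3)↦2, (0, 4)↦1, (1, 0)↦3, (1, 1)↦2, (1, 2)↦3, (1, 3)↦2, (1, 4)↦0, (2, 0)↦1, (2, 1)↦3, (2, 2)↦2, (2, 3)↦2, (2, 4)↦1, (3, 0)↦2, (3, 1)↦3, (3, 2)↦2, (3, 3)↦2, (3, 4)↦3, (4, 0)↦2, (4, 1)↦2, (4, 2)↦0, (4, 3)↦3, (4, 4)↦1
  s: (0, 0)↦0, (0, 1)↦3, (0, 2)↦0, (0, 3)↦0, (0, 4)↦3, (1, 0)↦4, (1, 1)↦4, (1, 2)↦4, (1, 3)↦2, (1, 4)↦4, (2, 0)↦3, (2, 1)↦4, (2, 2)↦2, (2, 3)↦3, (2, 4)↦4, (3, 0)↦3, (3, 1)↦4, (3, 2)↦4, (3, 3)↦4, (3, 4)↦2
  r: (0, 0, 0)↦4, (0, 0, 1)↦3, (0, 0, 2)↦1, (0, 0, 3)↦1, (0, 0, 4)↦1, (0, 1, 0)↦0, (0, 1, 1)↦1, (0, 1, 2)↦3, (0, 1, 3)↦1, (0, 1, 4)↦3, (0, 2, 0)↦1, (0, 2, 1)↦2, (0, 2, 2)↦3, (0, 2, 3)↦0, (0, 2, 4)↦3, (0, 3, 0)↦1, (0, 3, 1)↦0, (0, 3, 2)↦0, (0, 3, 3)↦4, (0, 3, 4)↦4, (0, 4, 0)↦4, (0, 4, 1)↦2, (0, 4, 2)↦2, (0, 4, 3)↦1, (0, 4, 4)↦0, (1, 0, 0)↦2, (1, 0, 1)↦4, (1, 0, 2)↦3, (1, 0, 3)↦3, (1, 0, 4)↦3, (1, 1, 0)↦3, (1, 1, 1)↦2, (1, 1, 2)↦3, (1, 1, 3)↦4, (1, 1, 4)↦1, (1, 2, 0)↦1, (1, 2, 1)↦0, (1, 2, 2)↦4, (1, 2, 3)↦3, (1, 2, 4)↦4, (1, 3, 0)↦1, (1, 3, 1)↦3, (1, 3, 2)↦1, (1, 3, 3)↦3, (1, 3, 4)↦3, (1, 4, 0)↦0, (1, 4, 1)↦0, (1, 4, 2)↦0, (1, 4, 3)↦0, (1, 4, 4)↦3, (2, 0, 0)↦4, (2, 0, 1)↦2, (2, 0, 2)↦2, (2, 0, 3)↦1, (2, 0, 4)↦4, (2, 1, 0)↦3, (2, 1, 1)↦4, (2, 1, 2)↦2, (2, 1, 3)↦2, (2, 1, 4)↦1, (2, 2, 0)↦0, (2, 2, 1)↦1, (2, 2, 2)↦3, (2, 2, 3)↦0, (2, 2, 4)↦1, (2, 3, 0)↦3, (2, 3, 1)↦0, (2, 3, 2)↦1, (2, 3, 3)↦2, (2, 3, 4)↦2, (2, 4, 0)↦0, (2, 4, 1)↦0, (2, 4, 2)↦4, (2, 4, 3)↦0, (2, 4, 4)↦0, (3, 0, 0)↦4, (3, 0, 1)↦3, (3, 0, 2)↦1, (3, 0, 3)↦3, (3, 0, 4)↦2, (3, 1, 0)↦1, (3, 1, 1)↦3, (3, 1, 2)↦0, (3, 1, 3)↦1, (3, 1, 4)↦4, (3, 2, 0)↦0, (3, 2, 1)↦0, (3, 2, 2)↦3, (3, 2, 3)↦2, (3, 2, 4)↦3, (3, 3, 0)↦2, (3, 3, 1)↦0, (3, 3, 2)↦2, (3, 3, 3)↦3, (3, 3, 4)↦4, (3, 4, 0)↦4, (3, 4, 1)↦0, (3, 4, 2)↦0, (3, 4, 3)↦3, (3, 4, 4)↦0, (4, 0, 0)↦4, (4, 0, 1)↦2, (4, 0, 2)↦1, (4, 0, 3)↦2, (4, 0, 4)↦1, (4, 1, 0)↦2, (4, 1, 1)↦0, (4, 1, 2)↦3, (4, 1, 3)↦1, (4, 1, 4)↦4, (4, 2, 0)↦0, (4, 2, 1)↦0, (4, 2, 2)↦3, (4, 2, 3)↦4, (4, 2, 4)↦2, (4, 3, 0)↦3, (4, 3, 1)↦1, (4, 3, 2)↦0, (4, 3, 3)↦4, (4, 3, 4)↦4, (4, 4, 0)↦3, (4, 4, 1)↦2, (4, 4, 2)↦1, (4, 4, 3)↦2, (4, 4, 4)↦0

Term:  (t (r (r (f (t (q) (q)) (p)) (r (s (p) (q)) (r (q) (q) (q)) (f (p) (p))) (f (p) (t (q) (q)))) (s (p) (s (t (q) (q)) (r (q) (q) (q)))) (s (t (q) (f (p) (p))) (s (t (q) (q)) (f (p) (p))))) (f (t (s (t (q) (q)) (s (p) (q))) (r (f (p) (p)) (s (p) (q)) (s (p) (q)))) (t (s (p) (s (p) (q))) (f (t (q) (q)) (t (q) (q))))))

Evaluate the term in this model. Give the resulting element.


value = 3

  q = 0
  q = 0
  (t (q) (q)) = t(0, 0) = 3
  p = 2
  (f (t (q) (q)) (p)) = f(3, 2) = 1
  p = 2
  q = 0
  (s (p) (q)) = s(2, 0) = 3
  q = 0
  q = 0
  q = 0
  (r (q) (q) (q)) = r(0, 0, 0) = 4
  p = 2
  p = 2
  (f (p) (p)) = f(2, 2) = 4
  (r (s (p) (q)) (r (q) (q) (q)) (f (p) (p))) = r(3, 4, 4) = 0
  p = 2
  q = 0
  q = 0
  (t (q) (q)) = t(0, 0) = 3
  (f (p) (t (q) (q))) = f(2, 3) = 0
  (r (f (t (q) (q)) (p)) (r (s (p) (q)) (r (q) (q) (q)) (f (p) (p))) (f (p) (t (q) (q)))) = r(1, 0, 0) = 2
  p = 2
  q = 0
  q = 0
  (t (q) (q)) = t(0, 0) = 3
  q = 0
  q = 0
  q = 0
  (r (q) (q) (q)) = r(0, 0, 0) = 4
  (s (t (q) (q)) (r (q) (q) (q))) = s(3, 4) = 2
  (s (p) (s (t (q) (q)) (r (q) (q) (q)))) = s(2, 2) = 2
  q = 0
  p = 2
  p = 2
  (f (p) (p)) = f(2, 2) = 4
  (t (q) (f (p) (p))) = t(0, 4) = 1
  q = 0
  q = 0
  (t (q) (q)) = t(0, 0) = 3
  p = 2
  p = 2
  (f (p) (p)) = f(2, 2) = 4
  (s (t (q) (q)) (f (p) (p))) = s(3, 4) = 2
  (s (t (q) (f (p) (p))) (s (t (q) (q)) (f (p) (p)))) = s(1, 2) = 4
  (r (r (f (t (q) (q)) (p)) (r (s (p) (q)) (r (q) (q) (q)) (f (p) (p))) (f (p) (t (q) (q)))) (s (p) (s (t (q) (q)) (r (q) (q) (q)))) (s (t (q) (f (p) (p))) (s (t (q) (q)) (f (p) (p))))) = r(2, 2, 4) = 1
  q = 0
  q = 0
  (t (q) (q)) = t(0, 0) = 3
  p = 2
  q = 0
  (s (p) (q)) = s(2, 0) = 3
  (s (t (q) (q)) (s (p) (q))) = s(3, 3) = 4
  p = 2
  p = 2
  (f (p) (p)) = f(2, 2) = 4
  p = 2
  q = 0
  (s (p) (q)) = s(2, 0) = 3
  p = 2
  q = 0
  (s (p) (q)) = s(2, 0) = 3
  (r (f (p) (p)) (s (p) (q)) (s (p) (q))) = r(4, 3, 3) = 4
  (t (s (t (q) (q)) (s (p) (q))) (r (f (p) (p)) (s (p) (q)) (s (p) (q)))) = t(4, 4) = 1
  p = 2
  p = 2
  q = 0
  (s (p) (q)) = s(2, 0) = 3
  (s (p) (s (p) (q))) = s(2, 3) = 3
  q = 0
  q = 0
  (t (q) (q)) = t(0, 0) = 3
  q = 0
  q = 0
  (t (q) (q)) = t(0, 0) = 3
  (f (t (q) (q)) (t (q) (q))) = f(3, 3) = 0
  (t (s (p) (s (p) (q))) (f (t (q) (q)) (t (q) (q)))) = t(3, 0) = 2
  (f (t (s (t (q) (q)) (s (p) (q))) (r (f (p) (p)) (s (p) (q)) (s (p) (q)))) (t (s (p) (s (p) (q))) (f (t (q) (q)) (t (q) (q))))) = f(1, 2) = 0
  (t (r (r (f (t (q) (q)) (p)) (r (s (p) (q)) (r (q) (q) (q)) (f (p) (p))) (f (p) (t (q) (q)))) (s (p) (s (t (q) (q)) (r (q) (q) (q)))) (s (t (q) (f (p) (p))) (s (t (q) (q)) (f (p) (p))))) (f (t (s (t (q) (q)) (s (p) (q))) (r (f (p) (p)) (s (p) (q)) (s (p) (q)))) (t (s (p) (s (p) (q))) (f (t (q) (q)) (t (q) (q)))))) = t(1, 0) = 3


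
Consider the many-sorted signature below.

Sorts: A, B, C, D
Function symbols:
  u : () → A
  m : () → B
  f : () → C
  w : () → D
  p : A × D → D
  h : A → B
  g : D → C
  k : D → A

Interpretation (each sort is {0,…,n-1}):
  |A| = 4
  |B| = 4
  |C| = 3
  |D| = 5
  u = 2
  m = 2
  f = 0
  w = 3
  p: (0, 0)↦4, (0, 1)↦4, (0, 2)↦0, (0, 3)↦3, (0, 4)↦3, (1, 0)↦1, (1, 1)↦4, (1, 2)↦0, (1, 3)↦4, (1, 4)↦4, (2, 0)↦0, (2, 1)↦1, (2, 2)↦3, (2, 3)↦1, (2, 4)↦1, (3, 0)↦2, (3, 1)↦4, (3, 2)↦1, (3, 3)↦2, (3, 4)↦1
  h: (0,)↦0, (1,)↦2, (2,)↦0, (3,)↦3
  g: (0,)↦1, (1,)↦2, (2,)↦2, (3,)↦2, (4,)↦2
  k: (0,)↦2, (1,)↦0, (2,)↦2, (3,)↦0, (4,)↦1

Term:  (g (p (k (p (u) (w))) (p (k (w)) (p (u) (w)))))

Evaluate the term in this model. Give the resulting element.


value = 2

  u = 2
  w = 3
  (p (u) (w)) = p(2, 3) = 1
  (k (p (u) (w))) = k(1,) = 0
  w = 3
  (k (w)) = k(3,) = 0
  u = 2
  w = 3
  (p (u) (w)) = p(2, 3) = 1
  (p (k (w)) (p (u) (w))) = p(0, 1) = 4
  (p (k (p (u) (w))) (p (k (w)) (p (u) (w)))) = p(0, 4) = 3
  (g (p (k (p (u) (w))) (p (k (w)) (p (u) (w))))) = g(3,) = 2
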